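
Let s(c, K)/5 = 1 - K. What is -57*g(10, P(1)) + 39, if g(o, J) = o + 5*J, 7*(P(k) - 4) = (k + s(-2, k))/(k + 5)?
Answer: -23489/14 ≈ -1677.8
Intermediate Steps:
s(c, K) = 5 - 5*K (s(c, K) = 5*(1 - K) = 5 - 5*K)
P(k) = 4 + (5 - 4*k)/(7*(5 + k)) (P(k) = 4 + ((k + (5 - 5*k))/(k + 5))/7 = 4 + ((5 - 4*k)/(5 + k))/7 = 4 + (5 - 4*k)/(7*(5 + k)))
-57*g(10, P(1)) + 39 = -57*(10 + 5*((145 + 24*1)/(7*(5 + 1)))) + 39 = -57*(10 + 5*((⅐)*(145 + 24)/6)) + 39 = -57*(10 + 5*((⅐)*(⅙)*169)) + 39 = -57*(10 + 5*(169/42)) + 39 = -57*(10 + 845/42) + 39 = -57*1265/42 + 39 = -24035/14 + 39 = -23489/14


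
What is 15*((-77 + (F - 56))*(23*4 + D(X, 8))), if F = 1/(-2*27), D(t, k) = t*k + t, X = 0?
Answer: -1652090/9 ≈ -1.8357e+5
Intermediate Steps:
D(t, k) = t + k*t (D(t, k) = k*t + t = t + k*t)
F = -1/54 (F = 1/(-54) = -1/54 ≈ -0.018519)
15*((-77 + (F - 56))*(23*4 + D(X, 8))) = 15*((-77 + (-1/54 - 56))*(23*4 + 0*(1 + 8))) = 15*((-77 - 3025/54)*(92 + 0*9)) = 15*(-7183*(92 + 0)/54) = 15*(-7183/54*92) = 15*(-330418/27) = -1652090/9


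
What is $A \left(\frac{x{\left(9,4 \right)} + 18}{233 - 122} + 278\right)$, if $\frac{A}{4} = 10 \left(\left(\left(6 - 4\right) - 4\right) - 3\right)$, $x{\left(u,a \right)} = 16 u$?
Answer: $- \frac{2068000}{37} \approx -55892.0$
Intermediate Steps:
$A = -200$ ($A = 4 \cdot 10 \left(\left(\left(6 - 4\right) - 4\right) - 3\right) = 4 \cdot 10 \left(\left(2 - 4\right) - 3\right) = 4 \cdot 10 \left(-2 - 3\right) = 4 \cdot 10 \left(-5\right) = 4 \left(-50\right) = -200$)
$A \left(\frac{x{\left(9,4 \right)} + 18}{233 - 122} + 278\right) = - 200 \left(\frac{16 \cdot 9 + 18}{233 - 122} + 278\right) = - 200 \left(\frac{144 + 18}{111} + 278\right) = - 200 \left(162 \cdot \frac{1}{111} + 278\right) = - 200 \left(\frac{54}{37} + 278\right) = \left(-200\right) \frac{10340}{37} = - \frac{2068000}{37}$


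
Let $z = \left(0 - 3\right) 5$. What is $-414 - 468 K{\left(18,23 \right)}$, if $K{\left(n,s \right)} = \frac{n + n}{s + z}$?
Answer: $-2520$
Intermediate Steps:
$z = -15$ ($z = \left(-3\right) 5 = -15$)
$K{\left(n,s \right)} = \frac{2 n}{-15 + s}$ ($K{\left(n,s \right)} = \frac{n + n}{s - 15} = \frac{2 n}{-15 + s}$)
$-414 - 468 K{\left(18,23 \right)} = -414 - 468 \cdot 2 \cdot 18 \frac{1}{-15 + 23} = -414 - 468 \cdot 2 \cdot 18 \cdot \frac{1}{8} = -414 - 2106 = -2520$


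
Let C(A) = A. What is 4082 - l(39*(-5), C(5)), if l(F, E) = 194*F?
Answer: 41912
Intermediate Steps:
4082 - l(39*(-5), C(5)) = 4082 - 194*39*(-5) = 4082 - 194*(-195) = 4082 - 1*(-37830) = 4082 + 37830 = 41912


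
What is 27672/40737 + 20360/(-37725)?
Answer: 14301392/102453555 ≈ 0.13959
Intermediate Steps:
27672/40737 + 20360/(-37725) = 27672*(1/40737) + 20360*(-1/37725) = 9224/13579 - 4072/7545 = 14301392/102453555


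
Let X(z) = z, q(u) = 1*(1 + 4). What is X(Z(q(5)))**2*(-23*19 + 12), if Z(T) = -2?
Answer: -1700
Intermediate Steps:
q(u) = 5 (q(u) = 1*5 = 5)
X(Z(q(5)))**2*(-23*19 + 12) = (-2)**2*(-23*19 + 12) = 4*(-437 + 12) = 4*(-425) = -1700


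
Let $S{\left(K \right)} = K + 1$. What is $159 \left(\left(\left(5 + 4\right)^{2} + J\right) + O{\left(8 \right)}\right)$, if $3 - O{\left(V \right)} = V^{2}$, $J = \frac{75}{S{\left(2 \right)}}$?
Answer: $7155$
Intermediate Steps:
$S{\left(K \right)} = 1 + K$
$J = 25$ ($J = \frac{75}{1 + 2} = \frac{75}{3} = 75 \cdot \frac{1}{3} = 25$)
$O{\left(V \right)} = 3 - V^{2}$
$159 \left(\left(\left(5 + 4\right)^{2} + J\right) + O{\left(8 \right)}\right) = 159 \left(\left(\left(5 + 4\right)^{2} + 25\right) + \left(3 - 8^{2}\right)\right) = 159 \left(\left(9^{2} + 25\right) + \left(3 - 64\right)\right) = 159 \left(\left(81 + 25\right) + \left(3 - 64\right)\right) = 159 \left(106 - 61\right) = 159 \cdot 45 = 7155$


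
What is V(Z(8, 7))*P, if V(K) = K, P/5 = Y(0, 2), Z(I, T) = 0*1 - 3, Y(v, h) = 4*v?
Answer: 0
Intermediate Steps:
Z(I, T) = -3 (Z(I, T) = 0 - 3 = -3)
P = 0 (P = 5*(4*0) = 5*0 = 0)
V(Z(8, 7))*P = -3*0 = 0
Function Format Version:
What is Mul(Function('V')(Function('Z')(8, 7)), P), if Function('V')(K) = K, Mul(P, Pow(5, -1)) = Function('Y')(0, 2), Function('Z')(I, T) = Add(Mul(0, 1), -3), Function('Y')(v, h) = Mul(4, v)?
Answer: 0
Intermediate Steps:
Function('Z')(I, T) = -3 (Function('Z')(I, T) = Add(0, -3) = -3)
P = 0 (P = Mul(5, Mul(4, 0)) = Mul(5, 0) = 0)
Mul(Function('V')(Function('Z')(8, 7)), P) = Mul(-3, 0) = 0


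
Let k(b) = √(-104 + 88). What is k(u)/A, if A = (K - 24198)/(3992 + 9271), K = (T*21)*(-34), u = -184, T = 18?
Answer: -8842*I/6175 ≈ -1.4319*I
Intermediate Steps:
k(b) = 4*I (k(b) = √(-16) = 4*I)
K = -12852 (K = (18*21)*(-34) = 378*(-34) = -12852)
A = -12350/4421 (A = (-12852 - 24198)/(3992 + 9271) = -37050/13263 = -37050*1/13263 = -12350/4421 ≈ -2.7935)
k(u)/A = (4*I)/(-12350/4421) = (4*I)*(-4421/12350) = -8842*I/6175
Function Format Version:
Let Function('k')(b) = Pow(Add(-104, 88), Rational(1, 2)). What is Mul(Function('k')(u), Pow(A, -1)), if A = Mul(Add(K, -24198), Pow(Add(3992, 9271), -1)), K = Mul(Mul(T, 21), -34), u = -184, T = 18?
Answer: Mul(Rational(-8842, 6175), I) ≈ Mul(-1.4319, I)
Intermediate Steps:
Function('k')(b) = Mul(4, I) (Function('k')(b) = Pow(-16, Rational(1, 2)) = Mul(4, I))
K = -12852 (K = Mul(Mul(18, 21), -34) = Mul(378, -34) = -12852)
A = Rational(-12350, 4421) (A = Mul(Add(-12852, -24198), Pow(Add(3992, 9271), -1)) = Mul(-37050, Pow(13263, -1)) = Mul(-37050, Rational(1, 13263)) = Rational(-12350, 4421) ≈ -2.7935)
Mul(Function('k')(u), Pow(A, -1)) = Mul(Mul(4, I), Pow(Rational(-12350, 4421), -1)) = Mul(Mul(4, I), Rational(-4421, 12350)) = Mul(Rational(-8842, 6175), I)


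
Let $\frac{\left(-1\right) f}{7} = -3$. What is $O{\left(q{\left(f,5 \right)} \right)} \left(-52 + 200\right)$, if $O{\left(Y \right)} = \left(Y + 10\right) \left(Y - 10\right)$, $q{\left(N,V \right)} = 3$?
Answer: $-13468$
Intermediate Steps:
$f = 21$ ($f = \left(-7\right) \left(-3\right) = 21$)
$O{\left(Y \right)} = \left(-10 + Y\right) \left(10 + Y\right)$ ($O{\left(Y \right)} = \left(10 + Y\right) \left(-10 + Y\right) = \left(-10 + Y\right) \left(10 + Y\right)$)
$O{\left(q{\left(f,5 \right)} \right)} \left(-52 + 200\right) = \left(-100 + 3^{2}\right) \left(-52 + 200\right) = \left(-100 + 9\right) 148 = \left(-91\right) 148 = -13468$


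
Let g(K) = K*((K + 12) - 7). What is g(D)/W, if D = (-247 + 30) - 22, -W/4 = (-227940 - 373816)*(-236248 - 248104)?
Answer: -27963/582923444224 ≈ -4.7970e-8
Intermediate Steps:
W = -1165846888448 (W = -4*(-227940 - 373816)*(-236248 - 248104) = -(-2407024)*(-484352) = -4*291461722112 = -1165846888448)
D = -239 (D = -217 - 22 = -239)
g(K) = K*(5 + K) (g(K) = K*((12 + K) - 7) = K*(5 + K))
g(D)/W = -239*(5 - 239)/(-1165846888448) = -239*(-234)*(-1/1165846888448) = 55926*(-1/1165846888448) = -27963/582923444224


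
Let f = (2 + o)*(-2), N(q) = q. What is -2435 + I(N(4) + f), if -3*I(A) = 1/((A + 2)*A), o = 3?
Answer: -175321/72 ≈ -2435.0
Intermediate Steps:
f = -10 (f = (2 + 3)*(-2) = 5*(-2) = -10)
I(A) = -1/(3*A*(2 + A)) (I(A) = -1/(3*(A + 2)*A) = -1/(3*(2 + A)*A) = -1/(3*A*(2 + A)))
-2435 + I(N(4) + f) = -2435 - 1/(3*(4 - 10)*(2 + (4 - 10))) = -2435 - ⅓/(-6*(2 - 6)) = -2435 - ⅓*(-⅙)/(-4) = -2435 - ⅓*(-⅙)*(-¼) = -2435 - 1/72 = -175321/72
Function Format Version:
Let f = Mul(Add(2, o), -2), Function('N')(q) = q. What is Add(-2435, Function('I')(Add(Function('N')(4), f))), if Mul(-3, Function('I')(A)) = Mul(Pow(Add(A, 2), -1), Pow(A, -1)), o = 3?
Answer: Rational(-175321, 72) ≈ -2435.0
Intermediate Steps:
f = -10 (f = Mul(Add(2, 3), -2) = Mul(5, -2) = -10)
Function('I')(A) = Mul(Rational(-1, 3), Pow(A, -1), Pow(Add(2, A), -1)) (Function('I')(A) = Mul(Rational(-1, 3), Mul(Pow(Add(A, 2), -1), Pow(A, -1))) = Mul(Rational(-1, 3), Mul(Pow(Add(2, A), -1), Pow(A, -1))) = Mul(Rational(-1, 3), Mul(Pow(A, -1), Pow(Add(2, A), -1))) = Mul(Rational(-1, 3), Pow(A, -1), Pow(Add(2, A), -1)))
Add(-2435, Function('I')(Add(Function('N')(4), f))) = Add(-2435, Mul(Rational(-1, 3), Pow(Add(4, -10), -1), Pow(Add(2, Add(4, -10)), -1))) = Add(-2435, Mul(Rational(-1, 3), Pow(-6, -1), Pow(Add(2, -6), -1))) = Add(-2435, Mul(Rational(-1, 3), Rational(-1, 6), Pow(-4, -1))) = Add(-2435, Mul(Rational(-1, 3), Rational(-1, 6), Rational(-1, 4))) = Add(-2435, Rational(-1, 72)) = Rational(-175321, 72)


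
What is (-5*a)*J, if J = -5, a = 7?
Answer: 175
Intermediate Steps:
(-5*a)*J = -5*7*(-5) = -35*(-5) = 175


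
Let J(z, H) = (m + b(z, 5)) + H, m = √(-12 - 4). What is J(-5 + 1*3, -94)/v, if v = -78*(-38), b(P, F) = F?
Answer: -89/2964 + I/741 ≈ -0.030027 + 0.0013495*I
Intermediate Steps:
m = 4*I (m = √(-16) = 4*I ≈ 4.0*I)
v = 2964
J(z, H) = 5 + H + 4*I (J(z, H) = (4*I + 5) + H = (5 + 4*I) + H = 5 + H + 4*I)
J(-5 + 1*3, -94)/v = (5 - 94 + 4*I)/2964 = (-89 + 4*I)*(1/2964) = -89/2964 + I/741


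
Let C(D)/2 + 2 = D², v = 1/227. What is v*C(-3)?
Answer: 14/227 ≈ 0.061674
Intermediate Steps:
v = 1/227 ≈ 0.0044053
C(D) = -4 + 2*D²
v*C(-3) = (-4 + 2*(-3)²)/227 = (-4 + 2*9)/227 = (-4 + 18)/227 = (1/227)*14 = 14/227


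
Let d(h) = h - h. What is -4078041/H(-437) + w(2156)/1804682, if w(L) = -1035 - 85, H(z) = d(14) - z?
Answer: -3679783838701/394323017 ≈ -9331.9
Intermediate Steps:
d(h) = 0
H(z) = -z (H(z) = 0 - z = -z)
w(L) = -1120
-4078041/H(-437) + w(2156)/1804682 = -4078041/((-1*(-437))) - 1120/1804682 = -4078041/437 - 1120*1/1804682 = -4078041*1/437 - 560/902341 = -4078041/437 - 560/902341 = -3679783838701/394323017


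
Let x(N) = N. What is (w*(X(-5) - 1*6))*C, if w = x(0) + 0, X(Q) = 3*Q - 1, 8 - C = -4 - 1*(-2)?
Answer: 0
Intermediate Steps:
C = 10 (C = 8 - (-4 - 1*(-2)) = 8 - (-4 + 2) = 8 - 1*(-2) = 8 + 2 = 10)
X(Q) = -1 + 3*Q
w = 0 (w = 0 + 0 = 0)
(w*(X(-5) - 1*6))*C = (0*((-1 + 3*(-5)) - 1*6))*10 = (0*((-1 - 15) - 6))*10 = (0*(-16 - 6))*10 = (0*(-22))*10 = 0*10 = 0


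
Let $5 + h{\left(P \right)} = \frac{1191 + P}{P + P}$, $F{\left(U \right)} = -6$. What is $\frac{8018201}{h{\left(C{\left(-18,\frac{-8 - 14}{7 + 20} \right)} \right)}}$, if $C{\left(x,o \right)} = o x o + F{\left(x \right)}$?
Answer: $- \frac{23316928508}{109557} \approx -2.1283 \cdot 10^{5}$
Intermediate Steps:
$C{\left(x,o \right)} = -6 + x o^{2}$ ($C{\left(x,o \right)} = o x o - 6 = x o^{2} - 6 = -6 + x o^{2}$)
$h{\left(P \right)} = -5 + \frac{1191 + P}{2 P}$ ($h{\left(P \right)} = -5 + \frac{1191 + P}{P + P} = -5 + \frac{1191 + P}{2 P}$)
$\frac{8018201}{h{\left(C{\left(-18,\frac{-8 - 14}{7 + 20} \right)} \right)}} = \frac{8018201}{\frac{3}{2} \frac{1}{-6 - 18 \left(\frac{-8 - 14}{7 + 20}\right)^{2}} \left(397 - 3 \left(-6 - 18 \left(\frac{-8 - 14}{7 + 20}\right)^{2}\right)\right)} = \frac{8018201}{\frac{3}{2} \frac{1}{-6 - 18 \left(- \frac{22}{27}\right)^{2}} \left(397 - 3 \left(-6 - 18 \left(- \frac{22}{27}\right)^{2}\right)\right)} = \frac{8018201}{\frac{3}{2} \frac{1}{-6 - \frac{968}{81}} \left(397 - 3 \left(-6 - \frac{968}{81}\right)\right)} = \frac{8018201}{\frac{3}{2} \frac{1}{- \frac{1454}{81}} \left(397 - - \frac{1454}{27}\right)} = \frac{8018201}{\frac{3}{2} \left(- \frac{81}{1454}\right) \left(397 + \frac{1454}{27}\right)} = \frac{8018201}{\frac{3}{2} \left(- \frac{81}{1454}\right) \frac{12173}{27}} = \frac{8018201}{- \frac{109557}{2908}} = 8018201 \left(- \frac{2908}{109557}\right) = - \frac{23316928508}{109557}$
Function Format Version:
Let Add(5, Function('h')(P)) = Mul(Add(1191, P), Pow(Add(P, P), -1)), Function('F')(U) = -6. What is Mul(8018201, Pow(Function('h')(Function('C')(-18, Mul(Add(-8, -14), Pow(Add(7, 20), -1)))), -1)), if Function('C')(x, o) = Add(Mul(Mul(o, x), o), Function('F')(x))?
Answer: Rational(-23316928508, 109557) ≈ -2.1283e+5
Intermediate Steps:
Function('C')(x, o) = Add(-6, Mul(x, Pow(o, 2))) (Function('C')(x, o) = Add(Mul(Mul(o, x), o), -6) = Add(Mul(x, Pow(o, 2)), -6) = Add(-6, Mul(x, Pow(o, 2))))
Function('h')(P) = Add(-5, Mul(Rational(1, 2), Pow(P, -1), Add(1191, P))) (Function('h')(P) = Add(-5, Mul(Add(1191, P), Pow(Add(P, P), -1))) = Add(-5, Mul(Add(1191, P), Pow(Mul(2, P), -1))) = Add(-5, Mul(Add(1191, P), Mul(Rational(1, 2), Pow(P, -1)))) = Add(-5, Mul(Rational(1, 2), Pow(P, -1), Add(1191, P))))
Mul(8018201, Pow(Function('h')(Function('C')(-18, Mul(Add(-8, -14), Pow(Add(7, 20), -1)))), -1)) = Mul(8018201, Pow(Mul(Rational(3, 2), Pow(Add(-6, Mul(-18, Pow(Mul(Add(-8, -14), Pow(Add(7, 20), -1)), 2))), -1), Add(397, Mul(-3, Add(-6, Mul(-18, Pow(Mul(Add(-8, -14), Pow(Add(7, 20), -1)), 2)))))), -1)) = Mul(8018201, Pow(Mul(Rational(3, 2), Pow(Add(-6, Mul(-18, Pow(Mul(-22, Pow(27, -1)), 2))), -1), Add(397, Mul(-3, Add(-6, Mul(-18, Pow(Mul(-22, Pow(27, -1)), 2)))))), -1)) = Mul(8018201, Pow(Mul(Rational(3, 2), Pow(Add(-6, Mul(-18, Pow(Mul(-22, Rational(1, 27)), 2))), -1), Add(397, Mul(-3, Add(-6, Mul(-18, Pow(Mul(-22, Rational(1, 27)), 2)))))), -1)) = Mul(8018201, Pow(Mul(Rational(3, 2), Pow(Add(-6, Mul(-18, Pow(Rational(-22, 27), 2))), -1), Add(397, Mul(-3, Add(-6, Mul(-18, Pow(Rational(-22, 27), 2)))))), -1)) = Mul(8018201, Pow(Mul(Rational(3, 2), Pow(Add(-6, Mul(-18, Rational(484, 729))), -1), Add(397, Mul(-3, Add(-6, Mul(-18, Rational(484, 729)))))), -1)) = Mul(8018201, Pow(Mul(Rational(3, 2), Pow(Add(-6, Rational(-968, 81)), -1), Add(397, Mul(-3, Add(-6, Rational(-968, 81))))), -1)) = Mul(8018201, Pow(Mul(Rational(3, 2), Pow(Rational(-1454, 81), -1), Add(397, Mul(-3, Rational(-1454, 81)))), -1)) = Mul(8018201, Pow(Mul(Rational(3, 2), Rational(-81, 1454), Add(397, Rational(1454, 27))), -1)) = Mul(8018201, Pow(Mul(Rational(3, 2), Rational(-81, 1454), Rational(12173, 27)), -1)) = Mul(8018201, Pow(Rational(-109557, 2908), -1)) = Mul(8018201, Rational(-2908, 109557)) = Rational(-23316928508, 109557)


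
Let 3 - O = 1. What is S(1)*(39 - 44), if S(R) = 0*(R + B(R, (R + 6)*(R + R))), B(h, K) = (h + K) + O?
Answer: 0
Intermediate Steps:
O = 2 (O = 3 - 1*1 = 3 - 1 = 2)
B(h, K) = 2 + K + h (B(h, K) = (h + K) + 2 = (K + h) + 2 = 2 + K + h)
S(R) = 0 (S(R) = 0*(R + (2 + (R + 6)*(R + R) + R)) = 0*(R + (2 + (6 + R)*(2*R) + R)) = 0*(R + (2 + 2*R*(6 + R) + R)) = 0*(R + (2 + R + 2*R*(6 + R))) = 0*(2 + 2*R + 2*R*(6 + R)) = 0)
S(1)*(39 - 44) = 0*(39 - 44) = 0*(-5) = 0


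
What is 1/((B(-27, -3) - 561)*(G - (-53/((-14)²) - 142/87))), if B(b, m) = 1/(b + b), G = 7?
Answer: -920808/4598993065 ≈ -0.00020022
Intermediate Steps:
B(b, m) = 1/(2*b)
1/((B(-27, -3) - 561)*(G - (-53/((-14)²) - 142/87))) = 1/(((½)/(-27) - 561)*(7 - (-53/((-14)²) - 142/87))) = 1/(((½)*(-1/27) - 561)*(7 - (-53/196 - 142*1/87))) = 1/((-1/54 - 561)*(7 - (-53*1/196 - 142/87))) = 1/((-30295/54)*(7 - (-53/196 - 142/87))) = -54/(30295*(7 - 1*(-32443/17052))) = -54/(30295*(7 + 32443/17052)) = -54/(30295*151807/17052) = -54/30295*17052/151807 = -920808/4598993065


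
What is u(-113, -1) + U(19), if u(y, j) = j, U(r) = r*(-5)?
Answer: -96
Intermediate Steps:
U(r) = -5*r
u(-113, -1) + U(19) = -1 - 5*19 = -1 - 95 = -96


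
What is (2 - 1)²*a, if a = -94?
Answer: -94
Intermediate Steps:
(2 - 1)²*a = (2 - 1)²*(-94) = 1²*(-94) = 1*(-94) = -94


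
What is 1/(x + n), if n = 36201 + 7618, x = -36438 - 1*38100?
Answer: -1/30719 ≈ -3.2553e-5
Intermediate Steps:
x = -74538 (x = -36438 - 38100 = -74538)
n = 43819
1/(x + n) = 1/(-74538 + 43819) = 1/(-30719) = -1/30719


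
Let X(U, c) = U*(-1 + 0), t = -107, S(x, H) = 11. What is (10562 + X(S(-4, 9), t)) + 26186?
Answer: 36737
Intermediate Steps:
X(U, c) = -U (X(U, c) = U*(-1) = -U)
(10562 + X(S(-4, 9), t)) + 26186 = (10562 - 1*11) + 26186 = (10562 - 11) + 26186 = 10551 + 26186 = 36737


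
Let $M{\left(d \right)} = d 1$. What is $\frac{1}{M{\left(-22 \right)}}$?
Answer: $- \frac{1}{22} \approx -0.045455$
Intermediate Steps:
$M{\left(d \right)} = d$
$\frac{1}{M{\left(-22 \right)}} = \frac{1}{-22} = - \frac{1}{22}$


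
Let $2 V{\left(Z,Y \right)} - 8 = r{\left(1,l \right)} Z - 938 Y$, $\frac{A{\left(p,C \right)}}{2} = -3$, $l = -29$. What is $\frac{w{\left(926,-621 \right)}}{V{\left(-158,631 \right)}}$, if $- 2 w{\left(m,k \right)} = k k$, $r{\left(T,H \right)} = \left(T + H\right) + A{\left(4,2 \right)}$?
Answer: $\frac{385641}{586498} \approx 0.65753$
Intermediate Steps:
$A{\left(p,C \right)} = -6$ ($A{\left(p,C \right)} = 2 \left(-3\right) = -6$)
$r{\left(T,H \right)} = -6 + H + T$ ($r{\left(T,H \right)} = \left(T + H\right) - 6 = \left(H + T\right) - 6 = -6 + H + T$)
$w{\left(m,k \right)} = - \frac{k^{2}}{2}$ ($w{\left(m,k \right)} = - \frac{k k}{2} = - \frac{k^{2}}{2}$)
$V{\left(Z,Y \right)} = 4 - 469 Y - 17 Z$ ($V{\left(Z,Y \right)} = 4 + \frac{\left(-6 - 29 + 1\right) Z - 938 Y}{2} = 4 + \frac{- 34 Z - 938 Y}{2} = 4 + \frac{- 938 Y - 34 Z}{2} = 4 - \left(17 Z + 469 Y\right) = 4 - 469 Y - 17 Z$)
$\frac{w{\left(926,-621 \right)}}{V{\left(-158,631 \right)}} = \frac{\left(- \frac{1}{2}\right) \left(-621\right)^{2}}{4 - 295939 - -2686} = \frac{\left(- \frac{1}{2}\right) 385641}{4 - 295939 + 2686} = - \frac{385641}{2 \left(-293249\right)} = \left(- \frac{385641}{2}\right) \left(- \frac{1}{293249}\right) = \frac{385641}{586498}$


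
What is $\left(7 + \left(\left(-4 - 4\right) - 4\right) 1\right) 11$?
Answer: $-55$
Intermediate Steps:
$\left(7 + \left(\left(-4 - 4\right) - 4\right) 1\right) 11 = \left(7 + \left(-8 - 4\right) 1\right) 11 = \left(7 - 12\right) 11 = \left(-5\right) 11 = -55$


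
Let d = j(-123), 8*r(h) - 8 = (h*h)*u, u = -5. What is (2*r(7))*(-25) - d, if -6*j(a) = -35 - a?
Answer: 17951/12 ≈ 1495.9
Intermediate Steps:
r(h) = 1 - 5*h²/8 (r(h) = 1 + ((h*h)*(-5))/8 = 1 + (h²*(-5))/8 = 1 + (-5*h²)/8 = 1 - 5*h²/8)
j(a) = 35/6 + a/6 (j(a) = -(-35 - a)/6 = 35/6 + a/6)
d = -44/3 (d = 35/6 + (⅙)*(-123) = 35/6 - 41/2 = -44/3 ≈ -14.667)
(2*r(7))*(-25) - d = (2*(1 - 5/8*7²))*(-25) - 1*(-44/3) = (2*(1 - 5/8*49))*(-25) + 44/3 = (2*(1 - 245/8))*(-25) + 44/3 = (2*(-237/8))*(-25) + 44/3 = -237/4*(-25) + 44/3 = 5925/4 + 44/3 = 17951/12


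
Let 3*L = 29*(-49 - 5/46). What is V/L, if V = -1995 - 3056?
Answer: 232346/21837 ≈ 10.640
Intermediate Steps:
V = -5051
L = -21837/46 (L = (29*(-49 - 5/46))/3 = (29*(-2259/46))/3 = (1/3)*(-65511/46) = -21837/46 ≈ -474.72)
V/L = -5051/(-21837/46) = -5051*(-46/21837) = 232346/21837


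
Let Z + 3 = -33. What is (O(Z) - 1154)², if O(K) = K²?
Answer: 20164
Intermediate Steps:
Z = -36 (Z = -3 - 33 = -36)
(O(Z) - 1154)² = ((-36)² - 1154)² = (1296 - 1154)² = 142² = 20164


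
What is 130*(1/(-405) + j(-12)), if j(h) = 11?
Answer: 115804/81 ≈ 1429.7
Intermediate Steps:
130*(1/(-405) + j(-12)) = 130*(1/(-405) + 11) = 130*(-1/405 + 11) = 130*(4454/405) = 115804/81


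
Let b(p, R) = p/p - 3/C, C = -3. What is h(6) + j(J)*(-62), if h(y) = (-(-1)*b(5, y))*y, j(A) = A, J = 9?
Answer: -546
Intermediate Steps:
b(p, R) = 2 (b(p, R) = p/p - 3/(-3) = 1 - 3*(-⅓) = 1 + 1 = 2)
h(y) = 2*y (h(y) = (-(-1)*2)*y = (-1*(-2))*y = 2*y)
h(6) + j(J)*(-62) = 2*6 + 9*(-62) = 12 - 558 = -546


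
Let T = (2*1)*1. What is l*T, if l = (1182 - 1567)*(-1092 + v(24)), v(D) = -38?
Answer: 870100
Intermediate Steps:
T = 2 (T = 2*1 = 2)
l = 435050 (l = (1182 - 1567)*(-1092 - 38) = -385*(-1130) = 435050)
l*T = 435050*2 = 870100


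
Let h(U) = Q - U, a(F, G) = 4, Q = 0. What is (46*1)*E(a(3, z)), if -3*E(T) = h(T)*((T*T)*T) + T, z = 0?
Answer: 3864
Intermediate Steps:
h(U) = -U (h(U) = 0 - U = -U)
E(T) = -T/3 + T⁴/3 (E(T) = -((-T)*((T*T)*T) + T)/3 = -((-T)*(T²*T) + T)/3 = -((-T)*T³ + T)/3 = -(-T⁴ + T)/3 = -(T - T⁴)/3 = -T/3 + T⁴/3)
(46*1)*E(a(3, z)) = (46*1)*((⅓)*4*(-1 + 4³)) = 46*((⅓)*4*(-1 + 64)) = 46*((⅓)*4*63) = 46*84 = 3864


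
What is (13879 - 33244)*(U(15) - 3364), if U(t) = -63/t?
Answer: 65225193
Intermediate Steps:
(13879 - 33244)*(U(15) - 3364) = (13879 - 33244)*(-63/15 - 3364) = -19365*(-63*1/15 - 3364) = -19365*(-21/5 - 3364) = -19365*(-16841/5) = 65225193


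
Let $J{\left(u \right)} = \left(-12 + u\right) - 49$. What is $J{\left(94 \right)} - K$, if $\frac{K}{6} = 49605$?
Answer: $-297597$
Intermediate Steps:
$J{\left(u \right)} = -61 + u$ ($J{\left(u \right)} = \left(-12 + u\right) - 49 = -61 + u$)
$K = 297630$ ($K = 6 \cdot 49605 = 297630$)
$J{\left(94 \right)} - K = \left(-61 + 94\right) - 297630 = 33 - 297630 = -297597$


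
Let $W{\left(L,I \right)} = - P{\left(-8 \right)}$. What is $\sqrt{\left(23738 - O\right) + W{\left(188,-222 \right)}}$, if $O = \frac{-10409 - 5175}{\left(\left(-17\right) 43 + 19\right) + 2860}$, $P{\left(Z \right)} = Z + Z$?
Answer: $\frac{\sqrt{6852009378}}{537} \approx 154.15$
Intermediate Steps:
$P{\left(Z \right)} = 2 Z$
$O = - \frac{3896}{537}$ ($O = - \frac{15584}{\left(-731 + 19\right) + 2860} = - \frac{15584}{-712 + 2860} = - \frac{15584}{2148} = \left(-15584\right) \frac{1}{2148} = - \frac{3896}{537} \approx -7.2551$)
$W{\left(L,I \right)} = 16$ ($W{\left(L,I \right)} = - 2 \left(-8\right) = \left(-1\right) \left(-16\right) = 16$)
$\sqrt{\left(23738 - O\right) + W{\left(188,-222 \right)}} = \sqrt{\left(23738 - - \frac{3896}{537}\right) + 16} = \sqrt{\left(23738 + \frac{3896}{537}\right) + 16} = \sqrt{\frac{12751202}{537} + 16} = \sqrt{\frac{12759794}{537}} = \frac{\sqrt{6852009378}}{537}$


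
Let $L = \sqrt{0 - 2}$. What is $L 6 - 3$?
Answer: $-3 + 6 i \sqrt{2} \approx -3.0 + 8.4853 i$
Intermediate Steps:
$L = i \sqrt{2}$ ($L = \sqrt{-2} = i \sqrt{2} \approx 1.4142 i$)
$L 6 - 3 = i \sqrt{2} \cdot 6 - 3 = 6 i \sqrt{2} - 3 = -3 + 6 i \sqrt{2}$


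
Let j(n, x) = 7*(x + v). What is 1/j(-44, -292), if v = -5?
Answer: -1/2079 ≈ -0.00048100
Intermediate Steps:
j(n, x) = -35 + 7*x (j(n, x) = 7*(x - 5) = 7*(-5 + x) = -35 + 7*x)
1/j(-44, -292) = 1/(-35 + 7*(-292)) = 1/(-35 - 2044) = 1/(-2079) = -1/2079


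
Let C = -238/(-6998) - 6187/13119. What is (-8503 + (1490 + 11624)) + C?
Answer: 211640402639/45903381 ≈ 4610.6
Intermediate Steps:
C = -20087152/45903381 (C = -238*(-1/6998) - 6187*1/13119 = 119/3499 - 6187/13119 = -20087152/45903381 ≈ -0.43760)
(-8503 + (1490 + 11624)) + C = (-8503 + (1490 + 11624)) - 20087152/45903381 = (-8503 + 13114) - 20087152/45903381 = 4611 - 20087152/45903381 = 211640402639/45903381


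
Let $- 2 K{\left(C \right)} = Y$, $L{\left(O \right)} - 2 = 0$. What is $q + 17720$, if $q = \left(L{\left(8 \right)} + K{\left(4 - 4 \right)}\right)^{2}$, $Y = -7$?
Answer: $\frac{71001}{4} \approx 17750.0$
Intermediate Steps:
$L{\left(O \right)} = 2$ ($L{\left(O \right)} = 2 + 0 = 2$)
$K{\left(C \right)} = \frac{7}{2}$ ($K{\left(C \right)} = \left(- \frac{1}{2}\right) \left(-7\right) = \frac{7}{2}$)
$q = \frac{121}{4}$ ($q = \left(2 + \frac{7}{2}\right)^{2} = \left(\frac{11}{2}\right)^{2} = \frac{121}{4} \approx 30.25$)
$q + 17720 = \frac{121}{4} + 17720 = \frac{71001}{4}$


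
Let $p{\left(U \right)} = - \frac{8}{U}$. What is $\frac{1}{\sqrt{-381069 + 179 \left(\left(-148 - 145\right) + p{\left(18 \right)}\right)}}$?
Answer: $- \frac{3 i \sqrt{19910}}{278740} \approx - 0.0015186 i$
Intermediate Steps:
$\frac{1}{\sqrt{-381069 + 179 \left(\left(-148 - 145\right) + p{\left(18 \right)}\right)}} = \frac{1}{\sqrt{-381069 + 179 \left(\left(-148 - 145\right) - \frac{8}{18}\right)}} = \frac{1}{\sqrt{-381069 + 179 \left(\left(-148 - 145\right) - \frac{4}{9}\right)}} = \frac{1}{\sqrt{-381069 + 179 \left(-293 - \frac{4}{9}\right)}} = \frac{1}{\sqrt{-381069 + 179 \left(- \frac{2641}{9}\right)}} = \frac{1}{\sqrt{-381069 - \frac{472739}{9}}} = \frac{1}{\sqrt{- \frac{3902360}{9}}} = \frac{1}{\frac{14}{3} i \sqrt{19910}} = - \frac{3 i \sqrt{19910}}{278740}$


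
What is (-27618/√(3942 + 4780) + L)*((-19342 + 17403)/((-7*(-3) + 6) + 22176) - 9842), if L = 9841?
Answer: -2150493355465/22203 + 143695050085*√178/658689 ≈ -9.3945e+7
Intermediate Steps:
(-27618/√(3942 + 4780) + L)*((-19342 + 17403)/((-7*(-3) + 6) + 22176) - 9842) = (-27618/√(3942 + 4780) + 9841)*((-19342 + 17403)/((-7*(-3) + 6) + 22176) - 9842) = (-27618*√178/1246 + 9841)*(-1939/((21 + 6) + 22176) - 9842) = (-27618*√178/1246 + 9841)*(-1939/(27 + 22176) - 9842) = (-13809*√178/623 + 9841)*(-1939/22203 - 9842) = (-13809*√178/623 + 9841)*(-1939*1/22203 - 9842) = (9841 - 13809*√178/623)*(-1939/22203 - 9842) = (9841 - 13809*√178/623)*(-218523865/22203) = -2150493355465/22203 + 143695050085*√178/658689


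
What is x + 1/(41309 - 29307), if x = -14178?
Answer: -170164355/12002 ≈ -14178.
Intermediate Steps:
x + 1/(41309 - 29307) = -14178 + 1/(41309 - 29307) = -14178 + 1/12002 = -170164355/12002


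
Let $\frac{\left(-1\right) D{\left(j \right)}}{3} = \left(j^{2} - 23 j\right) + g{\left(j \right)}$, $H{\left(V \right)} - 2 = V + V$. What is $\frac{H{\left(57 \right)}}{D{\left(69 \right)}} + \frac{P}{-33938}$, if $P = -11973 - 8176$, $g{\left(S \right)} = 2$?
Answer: $\frac{11752679}{20210079} \approx 0.58153$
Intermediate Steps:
$H{\left(V \right)} = 2 + 2 V$ ($H{\left(V \right)} = 2 + \left(V + V\right) = 2 + 2 V$)
$P = -20149$
$D{\left(j \right)} = -6 - 3 j^{2} + 69 j$ ($D{\left(j \right)} = - 3 \left(\left(j^{2} - 23 j\right) + 2\right) = - 3 \left(2 + j^{2} - 23 j\right) = -6 - 3 j^{2} + 69 j$)
$\frac{H{\left(57 \right)}}{D{\left(69 \right)}} + \frac{P}{-33938} = \frac{2 + 2 \cdot 57}{-6 - 3 \cdot 69^{2} + 69 \cdot 69} - \frac{20149}{-33938} = \frac{2 + 114}{-6 - 14283 + 4761} - - \frac{20149}{33938} = \frac{116}{-6 - 14283 + 4761} + \frac{20149}{33938} = \frac{116}{-9528} + \frac{20149}{33938} = 116 \left(- \frac{1}{9528}\right) + \frac{20149}{33938} = - \frac{29}{2382} + \frac{20149}{33938} = \frac{11752679}{20210079}$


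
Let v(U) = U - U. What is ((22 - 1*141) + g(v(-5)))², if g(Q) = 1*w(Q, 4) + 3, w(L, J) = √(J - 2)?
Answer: (116 - √2)² ≈ 13130.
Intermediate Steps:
v(U) = 0
w(L, J) = √(-2 + J)
g(Q) = 3 + √2 (g(Q) = 1*√(-2 + 4) + 3 = 1*√2 + 3 = √2 + 3 = 3 + √2)
((22 - 1*141) + g(v(-5)))² = ((22 - 1*141) + (3 + √2))² = ((22 - 141) + (3 + √2))² = (-119 + (3 + √2))² = (-116 + √2)²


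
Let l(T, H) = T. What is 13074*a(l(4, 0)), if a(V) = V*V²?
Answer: 836736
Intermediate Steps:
a(V) = V³
13074*a(l(4, 0)) = 13074*4³ = 13074*64 = 836736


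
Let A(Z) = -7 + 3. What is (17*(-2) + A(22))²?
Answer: 1444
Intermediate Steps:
A(Z) = -4
(17*(-2) + A(22))² = (17*(-2) - 4)² = (-34 - 4)² = (-38)² = 1444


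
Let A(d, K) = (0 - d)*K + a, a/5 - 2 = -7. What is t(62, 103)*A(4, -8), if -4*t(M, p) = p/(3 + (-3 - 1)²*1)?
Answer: -721/76 ≈ -9.4868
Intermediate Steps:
a = -25 (a = 10 + 5*(-7) = 10 - 35 = -25)
A(d, K) = -25 - K*d (A(d, K) = (0 - d)*K - 25 = (-d)*K - 25 = -K*d - 25 = -25 - K*d)
t(M, p) = -p/76 (t(M, p) = -p/(4*(3 + (-3 - 1)²*1)) = -p/(4*(3 + (-4)²*1)) = -p/(4*(3 + 16*1)) = -p/(4*(3 + 16)) = -p/(4*19) = -p/76)
t(62, 103)*A(4, -8) = (-1/76*103)*(-25 - 1*(-8)*4) = -103*(-25 + 32)/76 = -103/76*7 = -721/76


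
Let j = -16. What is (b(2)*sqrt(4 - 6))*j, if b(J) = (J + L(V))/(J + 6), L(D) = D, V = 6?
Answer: -16*I*sqrt(2) ≈ -22.627*I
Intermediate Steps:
b(J) = 1 (b(J) = (J + 6)/(J + 6) = (6 + J)/(6 + J) = 1)
(b(2)*sqrt(4 - 6))*j = (1*sqrt(4 - 6))*(-16) = (1*sqrt(-2))*(-16) = (1*(I*sqrt(2)))*(-16) = (I*sqrt(2))*(-16) = -16*I*sqrt(2)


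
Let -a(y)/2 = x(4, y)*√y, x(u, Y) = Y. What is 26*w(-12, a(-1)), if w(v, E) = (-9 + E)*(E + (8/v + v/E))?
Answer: -260 - 5720*I/3 ≈ -260.0 - 1906.7*I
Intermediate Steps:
a(y) = -2*y^(3/2) (a(y) = -2*y*√y = -2*y^(3/2))
w(v, E) = (-9 + E)*(E + 8/v + v/E)
26*w(-12, a(-1)) = 26*(-12 + (-(-2)*I)² - 72/(-12) - (-18)*(-1)^(3/2) - 9*(-12)/(-(-2)*I) + 8*(-(-2)*I)/(-12)) = 26*(-12 + (-(-2)*I)² - 72*(-1/12) - (-18)*(-I) - 9*(-12)/(-(-2)*I) + 8*(-(-2)*I)*(-1/12)) = 26*(-12 + (2*I)² + 6 - 18*I - 9*(-12)/2*I + 8*(2*I)*(-1/12)) = 26*(-12 - 4 + 6 - 18*I - 9*(-12)*(-I/2) - 4*I/3) = 26*(-12 - 4 + 6 - 18*I - 54*I - 4*I/3) = 26*(-10 - 220*I/3) = -260 - 5720*I/3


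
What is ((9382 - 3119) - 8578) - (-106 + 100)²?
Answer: -2351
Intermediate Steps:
((9382 - 3119) - 8578) - (-106 + 100)² = (6263 - 8578) - 1*(-6)² = -2315 - 1*36 = -2315 - 36 = -2351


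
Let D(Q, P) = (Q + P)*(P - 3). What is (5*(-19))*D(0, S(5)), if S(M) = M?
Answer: -950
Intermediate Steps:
D(Q, P) = (-3 + P)*(P + Q) (D(Q, P) = (P + Q)*(-3 + P) = (-3 + P)*(P + Q))
(5*(-19))*D(0, S(5)) = (5*(-19))*(5**2 - 3*5 - 3*0 + 5*0) = -95*(25 - 15 + 0 + 0) = -95*10 = -950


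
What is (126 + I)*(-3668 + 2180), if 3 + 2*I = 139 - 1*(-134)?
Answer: -388368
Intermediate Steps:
I = 135 (I = -3/2 + (139 - 1*(-134))/2 = -3/2 + (139 + 134)/2 = -3/2 + (½)*273 = -3/2 + 273/2 = 135)
(126 + I)*(-3668 + 2180) = (126 + 135)*(-3668 + 2180) = 261*(-1488) = -388368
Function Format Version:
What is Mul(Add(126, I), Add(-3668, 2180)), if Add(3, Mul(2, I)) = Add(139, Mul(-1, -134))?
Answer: -388368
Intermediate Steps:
I = 135 (I = Add(Rational(-3, 2), Mul(Rational(1, 2), Add(139, Mul(-1, -134)))) = Add(Rational(-3, 2), Mul(Rational(1, 2), Add(139, 134))) = Add(Rational(-3, 2), Mul(Rational(1, 2), 273)) = Add(Rational(-3, 2), Rational(273, 2)) = 135)
Mul(Add(126, I), Add(-3668, 2180)) = Mul(Add(126, 135), Add(-3668, 2180)) = Mul(261, -1488) = -388368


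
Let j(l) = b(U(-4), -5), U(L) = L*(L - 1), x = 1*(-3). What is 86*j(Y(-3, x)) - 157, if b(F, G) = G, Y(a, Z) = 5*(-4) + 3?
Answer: -587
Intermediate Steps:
x = -3
U(L) = L*(-1 + L)
Y(a, Z) = -17 (Y(a, Z) = -20 + 3 = -17)
j(l) = -5
86*j(Y(-3, x)) - 157 = 86*(-5) - 157 = -430 - 157 = -587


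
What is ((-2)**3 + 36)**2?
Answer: 784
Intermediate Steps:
((-2)**3 + 36)**2 = (-8 + 36)**2 = 28**2 = 784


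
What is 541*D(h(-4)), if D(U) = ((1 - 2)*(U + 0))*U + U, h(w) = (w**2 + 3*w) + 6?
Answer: -48690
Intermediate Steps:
h(w) = 6 + w**2 + 3*w
D(U) = U - U**2 (D(U) = (-U)*U + U = -U**2 + U = U - U**2)
541*D(h(-4)) = 541*((6 + (-4)**2 + 3*(-4))*(1 - (6 + (-4)**2 + 3*(-4)))) = 541*((6 + 16 - 12)*(1 - (6 + 16 - 12))) = 541*(10*(1 - 1*10)) = 541*(10*(1 - 10)) = 541*(10*(-9)) = 541*(-90) = -48690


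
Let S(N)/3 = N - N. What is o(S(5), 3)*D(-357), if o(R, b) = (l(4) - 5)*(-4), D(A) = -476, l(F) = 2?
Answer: -5712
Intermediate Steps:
S(N) = 0 (S(N) = 3*(N - N) = 3*0 = 0)
o(R, b) = 12 (o(R, b) = (2 - 5)*(-4) = -3*(-4) = 12)
o(S(5), 3)*D(-357) = 12*(-476) = -5712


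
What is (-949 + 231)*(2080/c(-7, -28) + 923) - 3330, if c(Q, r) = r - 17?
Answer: -5695708/9 ≈ -6.3286e+5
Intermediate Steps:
c(Q, r) = -17 + r
(-949 + 231)*(2080/c(-7, -28) + 923) - 3330 = (-949 + 231)*(2080/(-17 - 28) + 923) - 3330 = -718*(2080/(-45) + 923) - 3330 = -718*(2080*(-1/45) + 923) - 3330 = -718*(-416/9 + 923) - 3330 = -718*7891/9 - 3330 = -5665738/9 - 3330 = -5695708/9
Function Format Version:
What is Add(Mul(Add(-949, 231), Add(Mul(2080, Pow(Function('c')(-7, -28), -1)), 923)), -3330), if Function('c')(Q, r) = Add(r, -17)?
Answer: Rational(-5695708, 9) ≈ -6.3286e+5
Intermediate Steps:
Function('c')(Q, r) = Add(-17, r)
Add(Mul(Add(-949, 231), Add(Mul(2080, Pow(Function('c')(-7, -28), -1)), 923)), -3330) = Add(Mul(Add(-949, 231), Add(Mul(2080, Pow(Add(-17, -28), -1)), 923)), -3330) = Add(Mul(-718, Add(Mul(2080, Pow(-45, -1)), 923)), -3330) = Add(Mul(-718, Add(Mul(2080, Rational(-1, 45)), 923)), -3330) = Add(Mul(-718, Add(Rational(-416, 9), 923)), -3330) = Add(Mul(-718, Rational(7891, 9)), -3330) = Add(Rational(-5665738, 9), -3330) = Rational(-5695708, 9)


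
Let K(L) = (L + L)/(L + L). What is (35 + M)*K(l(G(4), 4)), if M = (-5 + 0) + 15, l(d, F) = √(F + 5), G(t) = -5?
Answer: 45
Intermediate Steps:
l(d, F) = √(5 + F)
M = 10 (M = -5 + 15 = 10)
K(L) = 1 (K(L) = (2*L)/((2*L)) = (2*L)*(1/(2*L)) = 1)
(35 + M)*K(l(G(4), 4)) = (35 + 10)*1 = 45*1 = 45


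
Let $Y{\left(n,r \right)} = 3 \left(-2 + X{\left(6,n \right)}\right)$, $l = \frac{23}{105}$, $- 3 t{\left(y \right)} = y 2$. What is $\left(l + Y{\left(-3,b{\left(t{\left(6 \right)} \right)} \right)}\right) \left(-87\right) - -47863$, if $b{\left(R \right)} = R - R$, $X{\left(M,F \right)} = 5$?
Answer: $\frac{1647133}{35} \approx 47061.0$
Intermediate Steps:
$t{\left(y \right)} = - \frac{2 y}{3}$ ($t{\left(y \right)} = - \frac{y 2}{3} = - \frac{2 y}{3}$)
$l = \frac{23}{105}$ ($l = 23 \cdot \frac{1}{105} = \frac{23}{105} \approx 0.21905$)
$b{\left(R \right)} = 0$
$Y{\left(n,r \right)} = 9$ ($Y{\left(n,r \right)} = 3 \left(-2 + 5\right) = 3 \cdot 3 = 9$)
$\left(l + Y{\left(-3,b{\left(t{\left(6 \right)} \right)} \right)}\right) \left(-87\right) - -47863 = \left(\frac{23}{105} + 9\right) \left(-87\right) - -47863 = \frac{968}{105} \left(-87\right) + 47863 = - \frac{28072}{35} + 47863 = \frac{1647133}{35}$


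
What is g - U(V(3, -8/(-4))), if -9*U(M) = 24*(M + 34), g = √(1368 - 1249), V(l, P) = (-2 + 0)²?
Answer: 304/3 + √119 ≈ 112.24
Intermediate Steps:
V(l, P) = 4 (V(l, P) = (-2)² = 4)
g = √119 ≈ 10.909
U(M) = -272/3 - 8*M/3 (U(M) = -8*(M + 34)/3 = -8*(34 + M)/3 = -(816 + 24*M)/9 = -272/3 - 8*M/3)
g - U(V(3, -8/(-4))) = √119 - (-272/3 - 8/3*4) = √119 - (-272/3 - 32/3) = √119 - 1*(-304/3) = √119 + 304/3 = 304/3 + √119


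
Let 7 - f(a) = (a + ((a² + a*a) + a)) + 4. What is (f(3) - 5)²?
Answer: 676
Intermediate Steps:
f(a) = 3 - 2*a - 2*a² (f(a) = 7 - ((a + ((a² + a*a) + a)) + 4) = 7 - ((a + ((a² + a²) + a)) + 4) = 7 - ((a + (2*a² + a)) + 4) = 7 - ((a + (a + 2*a²)) + 4) = 7 - ((2*a + 2*a²) + 4) = 7 - (4 + 2*a + 2*a²) = 7 + (-4 - 2*a - 2*a²) = 3 - 2*a - 2*a²)
(f(3) - 5)² = ((3 - 2*3 - 2*3²) - 5)² = ((3 - 6 - 2*9) - 5)² = ((3 - 6 - 18) - 5)² = (-21 - 5)² = (-26)² = 676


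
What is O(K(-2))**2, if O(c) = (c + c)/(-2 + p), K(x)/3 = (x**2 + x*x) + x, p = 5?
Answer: 144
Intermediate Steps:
K(x) = 3*x + 6*x**2 (K(x) = 3*((x**2 + x*x) + x) = 3*((x**2 + x**2) + x) = 3*(2*x**2 + x) = 3*(x + 2*x**2) = 3*x + 6*x**2)
O(c) = 2*c/3 (O(c) = (c + c)/(-2 + 5) = (2*c)/3 = (2*c)*(1/3) = 2*c/3)
O(K(-2))**2 = (2*(3*(-2)*(1 + 2*(-2)))/3)**2 = (2*(3*(-2)*(1 - 4))/3)**2 = (2*(3*(-2)*(-3))/3)**2 = ((2/3)*18)**2 = 12**2 = 144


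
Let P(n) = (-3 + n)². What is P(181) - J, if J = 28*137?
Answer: 27848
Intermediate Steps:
J = 3836
P(181) - J = (-3 + 181)² - 1*3836 = 178² - 3836 = 31684 - 3836 = 27848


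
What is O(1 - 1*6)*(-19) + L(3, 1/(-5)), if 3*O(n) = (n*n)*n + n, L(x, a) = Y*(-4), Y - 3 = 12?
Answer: 2290/3 ≈ 763.33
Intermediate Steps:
Y = 15 (Y = 3 + 12 = 15)
L(x, a) = -60 (L(x, a) = 15*(-4) = -60)
O(n) = n/3 + n³/3 (O(n) = ((n*n)*n + n)/3 = (n²*n + n)/3 = (n³ + n)/3 = (n + n³)/3 = n/3 + n³/3)
O(1 - 1*6)*(-19) + L(3, 1/(-5)) = ((1 - 1*6)*(1 + (1 - 1*6)²)/3)*(-19) - 60 = ((1 - 6)*(1 + (1 - 6)²)/3)*(-19) - 60 = ((⅓)*(-5)*(1 + (-5)²))*(-19) - 60 = ((⅓)*(-5)*(1 + 25))*(-19) - 60 = ((⅓)*(-5)*26)*(-19) - 60 = -130/3*(-19) - 60 = 2470/3 - 60 = 2290/3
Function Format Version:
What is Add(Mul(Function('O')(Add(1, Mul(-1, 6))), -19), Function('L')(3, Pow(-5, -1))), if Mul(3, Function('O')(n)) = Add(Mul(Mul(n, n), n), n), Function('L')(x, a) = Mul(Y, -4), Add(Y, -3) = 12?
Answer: Rational(2290, 3) ≈ 763.33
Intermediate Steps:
Y = 15 (Y = Add(3, 12) = 15)
Function('L')(x, a) = -60 (Function('L')(x, a) = Mul(15, -4) = -60)
Function('O')(n) = Add(Mul(Rational(1, 3), n), Mul(Rational(1, 3), Pow(n, 3))) (Function('O')(n) = Mul(Rational(1, 3), Add(Mul(Mul(n, n), n), n)) = Mul(Rational(1, 3), Add(Mul(Pow(n, 2), n), n)) = Mul(Rational(1, 3), Add(Pow(n, 3), n)) = Mul(Rational(1, 3), Add(n, Pow(n, 3))) = Add(Mul(Rational(1, 3), n), Mul(Rational(1, 3), Pow(n, 3))))
Add(Mul(Function('O')(Add(1, Mul(-1, 6))), -19), Function('L')(3, Pow(-5, -1))) = Add(Mul(Mul(Rational(1, 3), Add(1, Mul(-1, 6)), Add(1, Pow(Add(1, Mul(-1, 6)), 2))), -19), -60) = Add(Mul(Mul(Rational(1, 3), Add(1, -6), Add(1, Pow(Add(1, -6), 2))), -19), -60) = Add(Mul(Mul(Rational(1, 3), -5, Add(1, Pow(-5, 2))), -19), -60) = Add(Mul(Mul(Rational(1, 3), -5, Add(1, 25)), -19), -60) = Add(Mul(Mul(Rational(1, 3), -5, 26), -19), -60) = Add(Mul(Rational(-130, 3), -19), -60) = Add(Rational(2470, 3), -60) = Rational(2290, 3)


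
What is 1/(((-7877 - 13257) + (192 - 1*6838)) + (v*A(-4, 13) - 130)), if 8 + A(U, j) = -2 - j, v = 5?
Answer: -1/28025 ≈ -3.5682e-5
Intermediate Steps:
A(U, j) = -10 - j (A(U, j) = -8 + (-2 - j) = -10 - j)
1/(((-7877 - 13257) + (192 - 1*6838)) + (v*A(-4, 13) - 130)) = 1/(((-7877 - 13257) + (192 - 1*6838)) + (5*(-10 - 1*13) - 130)) = 1/((-21134 + (192 - 6838)) + (5*(-10 - 13) - 130)) = 1/((-21134 - 6646) + (5*(-23) - 130)) = 1/(-27780 + (-115 - 130)) = 1/(-27780 - 245) = 1/(-28025) = -1/28025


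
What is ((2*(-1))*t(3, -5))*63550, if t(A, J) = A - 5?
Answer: 254200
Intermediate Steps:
t(A, J) = -5 + A
((2*(-1))*t(3, -5))*63550 = ((2*(-1))*(-5 + 3))*63550 = -2*(-2)*63550 = 4*63550 = 254200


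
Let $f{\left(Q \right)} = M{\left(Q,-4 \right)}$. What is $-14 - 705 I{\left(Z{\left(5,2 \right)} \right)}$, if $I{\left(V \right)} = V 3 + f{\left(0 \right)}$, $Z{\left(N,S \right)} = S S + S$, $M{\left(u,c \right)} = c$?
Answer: $-9884$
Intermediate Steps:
$f{\left(Q \right)} = -4$
$Z{\left(N,S \right)} = S + S^{2}$ ($Z{\left(N,S \right)} = S^{2} + S = S + S^{2}$)
$I{\left(V \right)} = -4 + 3 V$ ($I{\left(V \right)} = V 3 - 4 = 3 V - 4 = -4 + 3 V$)
$-14 - 705 I{\left(Z{\left(5,2 \right)} \right)} = -14 - 705 \left(-4 + 3 \cdot 2 \left(1 + 2\right)\right) = -14 - 705 \left(-4 + 3 \cdot 2 \cdot 3\right) = -14 - 705 \left(-4 + 3 \cdot 6\right) = -14 - 705 \left(-4 + 18\right) = -14 - 9870 = -9884$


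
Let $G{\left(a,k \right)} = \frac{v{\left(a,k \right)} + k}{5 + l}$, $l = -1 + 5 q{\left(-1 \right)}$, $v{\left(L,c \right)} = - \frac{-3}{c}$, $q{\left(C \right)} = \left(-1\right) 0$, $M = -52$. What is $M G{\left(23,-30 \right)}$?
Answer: $\frac{3913}{10} \approx 391.3$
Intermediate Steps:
$q{\left(C \right)} = 0$
$v{\left(L,c \right)} = \frac{3}{c}$
$l = -1$ ($l = -1 + 5 \cdot 0 = -1 + 0 = -1$)
$G{\left(a,k \right)} = \frac{k}{4} + \frac{3}{4 k}$ ($G{\left(a,k \right)} = \frac{\frac{3}{k} + k}{5 - 1} = \frac{k + \frac{3}{k}}{4} = \left(k + \frac{3}{k}\right) \frac{1}{4} = \frac{k}{4} + \frac{3}{4 k}$)
$M G{\left(23,-30 \right)} = - 52 \frac{3 + \left(-30\right)^{2}}{4 \left(-30\right)} = - 52 \cdot \frac{1}{4} \left(- \frac{1}{30}\right) \left(3 + 900\right) = - 52 \cdot \frac{1}{4} \left(- \frac{1}{30}\right) 903 = \left(-52\right) \left(- \frac{301}{40}\right) = \frac{3913}{10}$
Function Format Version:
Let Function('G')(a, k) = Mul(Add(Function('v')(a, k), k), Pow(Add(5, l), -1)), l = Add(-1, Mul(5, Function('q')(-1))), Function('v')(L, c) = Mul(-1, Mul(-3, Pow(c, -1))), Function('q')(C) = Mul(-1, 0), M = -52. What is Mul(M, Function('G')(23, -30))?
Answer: Rational(3913, 10) ≈ 391.30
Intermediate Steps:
Function('q')(C) = 0
Function('v')(L, c) = Mul(3, Pow(c, -1))
l = -1 (l = Add(-1, Mul(5, 0)) = Add(-1, 0) = -1)
Function('G')(a, k) = Add(Mul(Rational(1, 4), k), Mul(Rational(3, 4), Pow(k, -1))) (Function('G')(a, k) = Mul(Add(Mul(3, Pow(k, -1)), k), Pow(Add(5, -1), -1)) = Mul(Add(k, Mul(3, Pow(k, -1))), Pow(4, -1)) = Mul(Add(k, Mul(3, Pow(k, -1))), Rational(1, 4)) = Add(Mul(Rational(1, 4), k), Mul(Rational(3, 4), Pow(k, -1))))
Mul(M, Function('G')(23, -30)) = Mul(-52, Mul(Rational(1, 4), Pow(-30, -1), Add(3, Pow(-30, 2)))) = Mul(-52, Mul(Rational(1, 4), Rational(-1, 30), Add(3, 900))) = Mul(-52, Mul(Rational(1, 4), Rational(-1, 30), 903)) = Mul(-52, Rational(-301, 40)) = Rational(3913, 10)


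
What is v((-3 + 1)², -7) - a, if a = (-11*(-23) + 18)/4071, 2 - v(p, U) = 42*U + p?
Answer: 1188461/4071 ≈ 291.93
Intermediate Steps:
v(p, U) = 2 - p - 42*U (v(p, U) = 2 - (42*U + p) = 2 - (p + 42*U) = 2 + (-p - 42*U) = 2 - p - 42*U)
a = 271/4071 (a = (253 + 18)*(1/4071) = 271*(1/4071) = 271/4071 ≈ 0.066568)
v((-3 + 1)², -7) - a = (2 - (-3 + 1)² - 42*(-7)) - 1*271/4071 = (2 - 1*(-2)² + 294) - 271/4071 = (2 - 1*4 + 294) - 271/4071 = (2 - 4 + 294) - 271/4071 = 292 - 271/4071 = 1188461/4071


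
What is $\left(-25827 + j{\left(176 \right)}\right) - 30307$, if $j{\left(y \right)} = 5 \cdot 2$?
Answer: $-56124$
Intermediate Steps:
$j{\left(y \right)} = 10$
$\left(-25827 + j{\left(176 \right)}\right) - 30307 = \left(-25827 + 10\right) - 30307 = -25817 - 30307 = -56124$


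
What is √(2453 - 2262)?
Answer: √191 ≈ 13.820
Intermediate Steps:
√(2453 - 2262) = √191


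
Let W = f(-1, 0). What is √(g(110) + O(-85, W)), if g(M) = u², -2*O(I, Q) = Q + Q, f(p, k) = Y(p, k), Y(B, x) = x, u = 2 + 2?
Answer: 4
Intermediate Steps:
u = 4
f(p, k) = k
W = 0
O(I, Q) = -Q (O(I, Q) = -(Q + Q)/2 = -Q)
g(M) = 16 (g(M) = 4² = 16)
√(g(110) + O(-85, W)) = √(16 - 1*0) = √(16 + 0) = √16 = 4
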